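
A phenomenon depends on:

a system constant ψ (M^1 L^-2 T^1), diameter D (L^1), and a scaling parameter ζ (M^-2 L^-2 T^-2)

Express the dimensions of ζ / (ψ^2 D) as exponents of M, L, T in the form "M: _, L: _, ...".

Collect each base-dimension exponent across the product:
  M: −2·(1) − (0) + (-2) = -4
  L: −2·(-2) − (1) + (-2) = 1
  T: −2·(1) − (0) + (-2) = -4
So the dimensions are [M⁻⁴ L T⁻⁴].

M: -4, L: 1, T: -4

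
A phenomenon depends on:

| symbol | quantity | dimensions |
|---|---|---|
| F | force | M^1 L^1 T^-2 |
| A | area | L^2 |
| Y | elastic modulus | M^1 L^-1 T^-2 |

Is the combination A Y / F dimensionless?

Sum the exponent of each base dimension across the product:
  M: −[F]_M + [A]_M + [Y]_M = −(1) + (0) + (1) = 0
  L: −[F]_L + [A]_L + [Y]_L = −(1) + (2) + (-1) = 0
  T: −[F]_T + [A]_T + [Y]_T = −(-2) + (0) + (-2) = 0
  Θ: −[F]_Θ + [A]_Θ + [Y]_Θ = −(0) + (0) + (0) = 0
All base exponents vanish — dimensionless.

yes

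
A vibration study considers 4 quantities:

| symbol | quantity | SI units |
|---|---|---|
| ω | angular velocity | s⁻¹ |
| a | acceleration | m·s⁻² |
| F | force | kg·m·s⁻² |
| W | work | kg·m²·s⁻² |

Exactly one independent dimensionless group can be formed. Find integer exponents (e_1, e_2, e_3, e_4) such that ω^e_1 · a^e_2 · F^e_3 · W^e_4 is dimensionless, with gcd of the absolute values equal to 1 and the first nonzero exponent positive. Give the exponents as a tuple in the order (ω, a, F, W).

(2, -1, -1, 1)

M: e_1·(0) + e_2·(0) + e_3·(1) + e_4·(1) = 0
L: e_1·(0) + e_2·(1) + e_3·(1) + e_4·(2) = 0
T: e_1·(-1) + e_2·(-2) + e_3·(-2) + e_4·(-2) = 0
Solving this homogeneous linear system for the smallest-integer solution (first nonzero entry positive) gives (2, -1, -1, 1).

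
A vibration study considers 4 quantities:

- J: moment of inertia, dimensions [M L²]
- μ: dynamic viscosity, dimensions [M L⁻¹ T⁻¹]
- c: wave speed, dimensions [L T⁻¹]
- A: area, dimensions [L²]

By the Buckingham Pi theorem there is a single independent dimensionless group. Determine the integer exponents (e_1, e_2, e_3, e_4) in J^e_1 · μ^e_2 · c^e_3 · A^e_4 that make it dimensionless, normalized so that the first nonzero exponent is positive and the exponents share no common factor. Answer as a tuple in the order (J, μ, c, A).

M: e_1·(1) + e_2·(1) + e_3·(0) + e_4·(0) = 0
L: e_1·(2) + e_2·(-1) + e_3·(1) + e_4·(2) = 0
T: e_1·(0) + e_2·(-1) + e_3·(-1) + e_4·(0) = 0
Solving this homogeneous linear system for the smallest-integer solution (first nonzero entry positive) gives (1, -1, 1, -2).

(1, -1, 1, -2)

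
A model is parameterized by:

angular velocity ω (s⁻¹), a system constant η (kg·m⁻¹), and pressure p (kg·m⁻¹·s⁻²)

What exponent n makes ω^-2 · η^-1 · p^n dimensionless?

1

Balance the M exponent: (1)·n from p, plus −2·(0) − (1) = -1 from the rest, must sum to zero.
n − 1 = 0, so n = 1.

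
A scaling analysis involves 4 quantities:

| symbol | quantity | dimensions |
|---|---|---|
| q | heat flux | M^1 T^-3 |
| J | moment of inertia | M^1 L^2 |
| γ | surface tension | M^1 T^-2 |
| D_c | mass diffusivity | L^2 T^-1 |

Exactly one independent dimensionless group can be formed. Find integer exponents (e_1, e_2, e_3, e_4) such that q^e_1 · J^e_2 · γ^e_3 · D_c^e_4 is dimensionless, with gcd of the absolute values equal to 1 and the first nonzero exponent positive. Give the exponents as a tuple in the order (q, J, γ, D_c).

M: e_1·(1) + e_2·(1) + e_3·(1) + e_4·(0) = 0
L: e_1·(0) + e_2·(2) + e_3·(0) + e_4·(2) = 0
T: e_1·(-3) + e_2·(0) + e_3·(-2) + e_4·(-1) = 0
Solving this homogeneous linear system for the smallest-integer solution (first nonzero entry positive) gives (3, 1, -4, -1).

(3, 1, -4, -1)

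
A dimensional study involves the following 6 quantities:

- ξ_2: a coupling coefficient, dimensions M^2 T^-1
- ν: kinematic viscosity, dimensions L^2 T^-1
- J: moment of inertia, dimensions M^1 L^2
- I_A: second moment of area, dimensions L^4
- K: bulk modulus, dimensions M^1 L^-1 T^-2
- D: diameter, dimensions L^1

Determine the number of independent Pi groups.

3

There are 6 variables and 3 base dimensions (M, L, T).
The dimension matrix has rank 3.
Independent dimensionless groups: 6 − 3 = 3.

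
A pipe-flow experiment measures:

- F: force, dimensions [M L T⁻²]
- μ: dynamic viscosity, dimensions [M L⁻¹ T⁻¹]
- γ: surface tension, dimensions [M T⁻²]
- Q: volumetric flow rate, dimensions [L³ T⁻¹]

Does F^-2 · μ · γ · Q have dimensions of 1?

Sum the exponent of each base dimension across the product:
  M: −2·[F]_M + [μ]_M + [γ]_M + [Q]_M = −2·(1) + (1) + (1) + (0) = 0
  L: −2·[F]_L + [μ]_L + [γ]_L + [Q]_L = −2·(1) + (-1) + (0) + (3) = 0
  T: −2·[F]_T + [μ]_T + [γ]_T + [Q]_T = −2·(-2) + (-1) + (-2) + (-1) = 0
All base exponents vanish — dimensionless.

yes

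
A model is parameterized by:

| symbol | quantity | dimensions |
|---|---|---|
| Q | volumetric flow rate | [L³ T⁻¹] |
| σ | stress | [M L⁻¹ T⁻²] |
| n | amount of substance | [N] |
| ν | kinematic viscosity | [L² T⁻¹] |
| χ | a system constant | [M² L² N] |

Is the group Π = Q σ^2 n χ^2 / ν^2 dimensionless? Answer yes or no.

Sum the exponent of each base dimension across the product:
  M: [Q]_M + 2·[σ]_M + [n]_M − 2·[ν]_M + 2·[χ]_M = (0) + 2·(1) + (0) − 2·(0) + 2·(2) = 6
  L: [Q]_L + 2·[σ]_L + [n]_L − 2·[ν]_L + 2·[χ]_L = (3) + 2·(-1) + (0) − 2·(2) + 2·(2) = 1
  T: [Q]_T + 2·[σ]_T + [n]_T − 2·[ν]_T + 2·[χ]_T = (-1) + 2·(-2) + (0) − 2·(-1) + 2·(0) = -3
  N: [Q]_N + 2·[σ]_N + [n]_N − 2·[ν]_N + 2·[χ]_N = (0) + 2·(0) + (1) − 2·(0) + 2·(1) = 3
Net dimensions [M⁶ L T⁻³ N³] ≠ [1] — not dimensionless.

no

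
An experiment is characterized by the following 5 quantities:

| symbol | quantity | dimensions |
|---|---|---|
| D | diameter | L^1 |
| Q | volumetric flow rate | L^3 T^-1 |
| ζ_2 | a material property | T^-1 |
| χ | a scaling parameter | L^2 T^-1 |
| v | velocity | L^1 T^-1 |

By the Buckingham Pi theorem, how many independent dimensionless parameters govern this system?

3

There are 5 variables and 2 base dimensions (L, T).
The dimension matrix has rank 2.
Independent dimensionless groups: 5 − 2 = 3.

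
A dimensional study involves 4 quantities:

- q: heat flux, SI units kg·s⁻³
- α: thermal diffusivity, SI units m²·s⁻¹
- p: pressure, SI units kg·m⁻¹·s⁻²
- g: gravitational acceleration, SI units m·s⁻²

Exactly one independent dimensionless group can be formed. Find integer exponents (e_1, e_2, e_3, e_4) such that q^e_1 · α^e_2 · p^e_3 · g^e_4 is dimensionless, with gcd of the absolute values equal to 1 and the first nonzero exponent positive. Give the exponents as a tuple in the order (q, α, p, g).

M: e_1·(1) + e_2·(0) + e_3·(1) + e_4·(0) = 0
L: e_1·(0) + e_2·(2) + e_3·(-1) + e_4·(1) = 0
T: e_1·(-3) + e_2·(-1) + e_3·(-2) + e_4·(-2) = 0
Solving this homogeneous linear system for the smallest-integer solution (first nonzero entry positive) gives (3, -1, -3, -1).

(3, -1, -3, -1)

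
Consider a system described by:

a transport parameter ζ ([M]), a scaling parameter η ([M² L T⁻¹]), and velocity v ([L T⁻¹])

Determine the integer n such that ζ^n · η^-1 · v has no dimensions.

Balance the M exponent: (1)·n from ζ, plus −(2) + (0) = -2 from the rest, must sum to zero.
n − 2 = 0, so n = 2.

2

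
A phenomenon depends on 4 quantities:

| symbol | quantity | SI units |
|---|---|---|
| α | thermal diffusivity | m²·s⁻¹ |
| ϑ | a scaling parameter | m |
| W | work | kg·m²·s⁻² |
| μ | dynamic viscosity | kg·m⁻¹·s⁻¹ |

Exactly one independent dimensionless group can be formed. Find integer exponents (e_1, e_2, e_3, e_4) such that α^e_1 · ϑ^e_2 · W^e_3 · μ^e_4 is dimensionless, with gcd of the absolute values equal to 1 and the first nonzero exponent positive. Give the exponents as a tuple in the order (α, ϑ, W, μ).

(1, 1, -1, 1)

M: e_1·(0) + e_2·(0) + e_3·(1) + e_4·(1) = 0
L: e_1·(2) + e_2·(1) + e_3·(2) + e_4·(-1) = 0
T: e_1·(-1) + e_2·(0) + e_3·(-2) + e_4·(-1) = 0
Solving this homogeneous linear system for the smallest-integer solution (first nonzero entry positive) gives (1, 1, -1, 1).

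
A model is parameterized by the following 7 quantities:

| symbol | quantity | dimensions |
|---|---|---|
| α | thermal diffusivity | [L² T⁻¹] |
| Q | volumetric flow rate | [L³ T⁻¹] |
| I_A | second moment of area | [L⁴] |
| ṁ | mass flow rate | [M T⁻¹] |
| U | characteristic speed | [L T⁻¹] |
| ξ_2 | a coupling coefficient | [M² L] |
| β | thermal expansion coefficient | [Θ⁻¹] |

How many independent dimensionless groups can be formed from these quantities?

There are 7 variables and 4 base dimensions (M, L, T, Θ).
The dimension matrix has rank 4.
Independent dimensionless groups: 7 − 4 = 3.

3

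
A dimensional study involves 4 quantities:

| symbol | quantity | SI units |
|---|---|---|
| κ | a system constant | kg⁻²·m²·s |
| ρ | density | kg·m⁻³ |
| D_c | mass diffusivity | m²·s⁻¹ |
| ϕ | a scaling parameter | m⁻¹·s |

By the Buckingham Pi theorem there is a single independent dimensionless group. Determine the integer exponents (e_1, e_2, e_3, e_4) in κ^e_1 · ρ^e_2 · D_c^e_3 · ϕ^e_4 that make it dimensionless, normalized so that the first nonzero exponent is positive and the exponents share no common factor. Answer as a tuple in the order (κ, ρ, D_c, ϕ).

M: e_1·(-2) + e_2·(1) + e_3·(0) + e_4·(0) = 0
L: e_1·(2) + e_2·(-3) + e_3·(2) + e_4·(-1) = 0
T: e_1·(1) + e_2·(0) + e_3·(-1) + e_4·(1) = 0
Solving this homogeneous linear system for the smallest-integer solution (first nonzero entry positive) gives (1, 2, 3, 2).

(1, 2, 3, 2)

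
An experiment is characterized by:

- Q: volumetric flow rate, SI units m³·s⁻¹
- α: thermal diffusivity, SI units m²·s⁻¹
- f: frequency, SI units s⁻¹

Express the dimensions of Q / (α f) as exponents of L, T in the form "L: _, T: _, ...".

L: 1, T: 1

Collect each base-dimension exponent across the product:
  L: (3) − (2) − (0) = 1
  T: (-1) − (-1) − (-1) = 1
So the dimensions are [L T].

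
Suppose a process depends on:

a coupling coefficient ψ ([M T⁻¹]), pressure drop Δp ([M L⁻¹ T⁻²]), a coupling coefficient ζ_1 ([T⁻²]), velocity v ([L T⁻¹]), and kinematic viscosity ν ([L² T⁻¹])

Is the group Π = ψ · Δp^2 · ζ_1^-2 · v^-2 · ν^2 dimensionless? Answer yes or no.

no

Sum the exponent of each base dimension across the product:
  M: [ψ]_M + 2·[Δp]_M − 2·[ζ_1]_M − 2·[v]_M + 2·[ν]_M = (1) + 2·(1) − 2·(0) − 2·(0) + 2·(0) = 3
  L: [ψ]_L + 2·[Δp]_L − 2·[ζ_1]_L − 2·[v]_L + 2·[ν]_L = (0) + 2·(-1) − 2·(0) − 2·(1) + 2·(2) = 0
  T: [ψ]_T + 2·[Δp]_T − 2·[ζ_1]_T − 2·[v]_T + 2·[ν]_T = (-1) + 2·(-2) − 2·(-2) − 2·(-1) + 2·(-1) = -1
Net dimensions [M³ T⁻¹] ≠ [1] — not dimensionless.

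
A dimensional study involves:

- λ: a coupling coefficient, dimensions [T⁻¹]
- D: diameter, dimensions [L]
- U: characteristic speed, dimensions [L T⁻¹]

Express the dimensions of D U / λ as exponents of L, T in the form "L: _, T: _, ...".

Collect each base-dimension exponent across the product:
  L: −(0) + (1) + (1) = 2
  T: −(-1) + (0) + (-1) = 0
So the dimensions are [L²].

L: 2, T: 0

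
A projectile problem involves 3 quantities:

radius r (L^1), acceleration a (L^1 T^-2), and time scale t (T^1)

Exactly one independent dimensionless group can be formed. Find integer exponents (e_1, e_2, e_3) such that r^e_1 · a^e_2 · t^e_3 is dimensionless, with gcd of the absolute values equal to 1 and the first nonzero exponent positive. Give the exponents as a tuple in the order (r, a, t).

L: e_1·(1) + e_2·(1) + e_3·(0) = 0
T: e_1·(0) + e_2·(-2) + e_3·(1) = 0
Solving this homogeneous linear system for the smallest-integer solution (first nonzero entry positive) gives (1, -1, -2).

(1, -1, -2)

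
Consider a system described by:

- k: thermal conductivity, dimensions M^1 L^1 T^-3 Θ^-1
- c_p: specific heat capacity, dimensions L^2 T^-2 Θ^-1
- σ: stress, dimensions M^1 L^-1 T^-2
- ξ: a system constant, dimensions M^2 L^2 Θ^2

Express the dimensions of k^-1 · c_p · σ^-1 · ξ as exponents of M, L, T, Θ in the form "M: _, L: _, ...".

M: 0, L: 4, T: 3, Θ: 2

Collect each base-dimension exponent across the product:
  M: −(1) + (0) − (1) + (2) = 0
  L: −(1) + (2) − (-1) + (2) = 4
  T: −(-3) + (-2) − (-2) + (0) = 3
  Θ: −(-1) + (-1) − (0) + (2) = 2
So the dimensions are [L⁴ T³ Θ²].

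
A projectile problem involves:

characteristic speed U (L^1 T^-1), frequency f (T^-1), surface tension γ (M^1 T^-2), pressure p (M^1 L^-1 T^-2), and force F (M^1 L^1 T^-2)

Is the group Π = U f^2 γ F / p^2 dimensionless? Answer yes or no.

Sum the exponent of each base dimension across the product:
  M: [U]_M + 2·[f]_M + [γ]_M − 2·[p]_M + [F]_M = (0) + 2·(0) + (1) − 2·(1) + (1) = 0
  L: [U]_L + 2·[f]_L + [γ]_L − 2·[p]_L + [F]_L = (1) + 2·(0) + (0) − 2·(-1) + (1) = 4
  T: [U]_T + 2·[f]_T + [γ]_T − 2·[p]_T + [F]_T = (-1) + 2·(-1) + (-2) − 2·(-2) + (-2) = -3
Net dimensions [L⁴ T⁻³] ≠ [1] — not dimensionless.

no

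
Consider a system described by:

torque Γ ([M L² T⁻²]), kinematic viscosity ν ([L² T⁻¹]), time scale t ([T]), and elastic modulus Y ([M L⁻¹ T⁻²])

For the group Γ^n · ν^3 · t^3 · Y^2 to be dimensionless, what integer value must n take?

-2

Balance the M exponent: (1)·n from Γ, plus 3·(0) + 3·(0) + 2·(1) = 2 from the rest, must sum to zero.
n + 2 = 0, so n = -2.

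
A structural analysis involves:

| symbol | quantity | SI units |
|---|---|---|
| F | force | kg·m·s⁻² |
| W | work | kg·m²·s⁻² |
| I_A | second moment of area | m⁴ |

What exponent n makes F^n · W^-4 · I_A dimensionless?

Balance the M exponent: (1)·n from F, plus −4·(1) + (0) = -4 from the rest, must sum to zero.
n − 4 = 0, so n = 4.

4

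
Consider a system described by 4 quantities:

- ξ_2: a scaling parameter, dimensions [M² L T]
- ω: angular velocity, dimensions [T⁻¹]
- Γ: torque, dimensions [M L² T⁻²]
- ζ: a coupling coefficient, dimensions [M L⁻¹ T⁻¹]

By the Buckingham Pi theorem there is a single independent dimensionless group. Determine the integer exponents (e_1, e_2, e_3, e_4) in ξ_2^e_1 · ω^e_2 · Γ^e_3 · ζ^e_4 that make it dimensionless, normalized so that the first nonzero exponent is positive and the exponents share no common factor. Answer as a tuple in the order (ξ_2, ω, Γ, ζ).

(1, 4, -1, -1)

M: e_1·(2) + e_2·(0) + e_3·(1) + e_4·(1) = 0
L: e_1·(1) + e_2·(0) + e_3·(2) + e_4·(-1) = 0
T: e_1·(1) + e_2·(-1) + e_3·(-2) + e_4·(-1) = 0
Solving this homogeneous linear system for the smallest-integer solution (first nonzero entry positive) gives (1, 4, -1, -1).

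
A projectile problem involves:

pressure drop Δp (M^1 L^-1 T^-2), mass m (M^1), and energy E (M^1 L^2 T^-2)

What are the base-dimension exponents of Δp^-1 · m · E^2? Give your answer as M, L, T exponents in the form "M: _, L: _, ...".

Collect each base-dimension exponent across the product:
  M: −(1) + (1) + 2·(1) = 2
  L: −(-1) + (0) + 2·(2) = 5
  T: −(-2) + (0) + 2·(-2) = -2
So the dimensions are [M² L⁵ T⁻²].

M: 2, L: 5, T: -2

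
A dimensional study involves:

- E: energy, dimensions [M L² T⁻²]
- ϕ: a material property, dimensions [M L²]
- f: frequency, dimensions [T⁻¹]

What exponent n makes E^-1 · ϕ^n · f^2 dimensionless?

Balance the M exponent: (1)·n from ϕ, plus −(1) + 2·(0) = -1 from the rest, must sum to zero.
n − 1 = 0, so n = 1.

1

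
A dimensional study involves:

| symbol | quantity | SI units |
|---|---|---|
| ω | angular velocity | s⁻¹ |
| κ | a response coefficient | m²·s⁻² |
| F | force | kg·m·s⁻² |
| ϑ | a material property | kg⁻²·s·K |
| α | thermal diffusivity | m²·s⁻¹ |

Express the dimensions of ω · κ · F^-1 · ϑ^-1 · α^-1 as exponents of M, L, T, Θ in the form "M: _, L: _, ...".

Collect each base-dimension exponent across the product:
  M: (0) + (0) − (1) − (-2) − (0) = 1
  L: (0) + (2) − (1) − (0) − (2) = -1
  T: (-1) + (-2) − (-2) − (1) − (-1) = -1
  Θ: (0) + (0) − (0) − (1) − (0) = -1
So the dimensions are [M L⁻¹ T⁻¹ Θ⁻¹].

M: 1, L: -1, T: -1, Θ: -1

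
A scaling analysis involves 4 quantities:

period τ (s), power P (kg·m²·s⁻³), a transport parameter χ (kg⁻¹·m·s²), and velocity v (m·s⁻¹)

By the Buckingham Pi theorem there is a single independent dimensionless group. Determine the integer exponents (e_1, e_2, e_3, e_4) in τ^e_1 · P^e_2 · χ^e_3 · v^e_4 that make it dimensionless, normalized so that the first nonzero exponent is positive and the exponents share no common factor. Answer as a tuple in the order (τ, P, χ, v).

M: e_1·(0) + e_2·(1) + e_3·(-1) + e_4·(0) = 0
L: e_1·(0) + e_2·(2) + e_3·(1) + e_4·(1) = 0
T: e_1·(1) + e_2·(-3) + e_3·(2) + e_4·(-1) = 0
Solving this homogeneous linear system for the smallest-integer solution (first nonzero entry positive) gives (2, -1, -1, 3).

(2, -1, -1, 3)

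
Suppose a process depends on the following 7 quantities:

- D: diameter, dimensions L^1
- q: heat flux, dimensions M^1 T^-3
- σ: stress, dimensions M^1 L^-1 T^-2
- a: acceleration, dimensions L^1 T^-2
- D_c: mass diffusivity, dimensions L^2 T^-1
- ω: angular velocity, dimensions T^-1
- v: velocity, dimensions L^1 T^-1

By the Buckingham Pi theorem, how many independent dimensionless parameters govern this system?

4

There are 7 variables and 3 base dimensions (M, L, T).
The dimension matrix has rank 3.
Independent dimensionless groups: 7 − 3 = 4.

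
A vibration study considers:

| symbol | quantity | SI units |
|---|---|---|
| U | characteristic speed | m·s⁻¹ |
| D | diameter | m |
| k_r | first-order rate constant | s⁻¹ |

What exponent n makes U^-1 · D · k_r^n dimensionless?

1

Balance the T exponent: (-1)·n from k_r, plus −(-1) + (0) = 1 from the rest, must sum to zero.
−n + 1 = 0, so n = 1.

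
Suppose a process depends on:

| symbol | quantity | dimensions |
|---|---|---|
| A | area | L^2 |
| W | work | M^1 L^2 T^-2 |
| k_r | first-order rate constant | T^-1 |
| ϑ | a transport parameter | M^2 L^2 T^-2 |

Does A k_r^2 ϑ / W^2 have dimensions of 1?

yes

Sum the exponent of each base dimension across the product:
  M: [A]_M − 2·[W]_M + 2·[k_r]_M + [ϑ]_M = (0) − 2·(1) + 2·(0) + (2) = 0
  L: [A]_L − 2·[W]_L + 2·[k_r]_L + [ϑ]_L = (2) − 2·(2) + 2·(0) + (2) = 0
  T: [A]_T − 2·[W]_T + 2·[k_r]_T + [ϑ]_T = (0) − 2·(-2) + 2·(-1) + (-2) = 0
All base exponents vanish — dimensionless.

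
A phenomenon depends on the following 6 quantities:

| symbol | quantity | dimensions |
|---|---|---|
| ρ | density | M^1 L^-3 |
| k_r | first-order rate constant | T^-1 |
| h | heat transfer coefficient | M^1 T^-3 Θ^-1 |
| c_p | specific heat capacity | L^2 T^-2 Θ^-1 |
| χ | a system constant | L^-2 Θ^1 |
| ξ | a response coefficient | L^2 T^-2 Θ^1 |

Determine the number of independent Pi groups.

2

There are 6 variables and 4 base dimensions (M, L, T, Θ).
The dimension matrix has rank 4.
Independent dimensionless groups: 6 − 4 = 2.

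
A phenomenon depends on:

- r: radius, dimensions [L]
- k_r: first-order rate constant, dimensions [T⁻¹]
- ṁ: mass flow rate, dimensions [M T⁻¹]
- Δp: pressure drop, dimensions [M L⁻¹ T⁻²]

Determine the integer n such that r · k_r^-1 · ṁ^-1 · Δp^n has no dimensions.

1

Balance the M exponent: (1)·n from Δp, plus (0) − (0) − (1) = -1 from the rest, must sum to zero.
n − 1 = 0, so n = 1.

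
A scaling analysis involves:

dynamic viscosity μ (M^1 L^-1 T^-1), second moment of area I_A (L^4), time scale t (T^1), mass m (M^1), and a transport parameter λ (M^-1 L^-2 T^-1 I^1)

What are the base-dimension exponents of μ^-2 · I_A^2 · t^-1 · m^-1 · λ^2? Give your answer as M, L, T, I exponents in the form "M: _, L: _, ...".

Collect each base-dimension exponent across the product:
  M: −2·(1) + 2·(0) − (0) − (1) + 2·(-1) = -5
  L: −2·(-1) + 2·(4) − (0) − (0) + 2·(-2) = 6
  T: −2·(-1) + 2·(0) − (1) − (0) + 2·(-1) = -1
  I: −2·(0) + 2·(0) − (0) − (0) + 2·(1) = 2
So the dimensions are [M⁻⁵ L⁶ T⁻¹ I²].

M: -5, L: 6, T: -1, I: 2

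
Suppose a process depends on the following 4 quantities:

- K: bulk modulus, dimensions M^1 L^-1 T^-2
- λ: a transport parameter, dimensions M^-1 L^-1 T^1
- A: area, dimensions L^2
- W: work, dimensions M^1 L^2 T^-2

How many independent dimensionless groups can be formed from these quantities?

There are 4 variables and 3 base dimensions (M, L, T).
The dimension matrix has rank 3.
Independent dimensionless groups: 4 − 3 = 1.

1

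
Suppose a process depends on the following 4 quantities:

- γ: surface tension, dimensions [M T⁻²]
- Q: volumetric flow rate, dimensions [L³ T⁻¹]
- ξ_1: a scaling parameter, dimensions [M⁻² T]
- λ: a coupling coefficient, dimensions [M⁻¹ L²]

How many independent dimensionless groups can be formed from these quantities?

There are 4 variables and 3 base dimensions (M, L, T).
The dimension matrix has rank 3.
Independent dimensionless groups: 4 − 3 = 1.

1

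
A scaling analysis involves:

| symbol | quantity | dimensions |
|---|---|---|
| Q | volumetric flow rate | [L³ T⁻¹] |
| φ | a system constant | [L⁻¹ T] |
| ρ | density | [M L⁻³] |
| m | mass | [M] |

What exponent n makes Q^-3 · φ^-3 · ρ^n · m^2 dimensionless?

Balance the M exponent: (1)·n from ρ, plus −3·(0) − 3·(0) + 2·(1) = 2 from the rest, must sum to zero.
n + 2 = 0, so n = -2.

-2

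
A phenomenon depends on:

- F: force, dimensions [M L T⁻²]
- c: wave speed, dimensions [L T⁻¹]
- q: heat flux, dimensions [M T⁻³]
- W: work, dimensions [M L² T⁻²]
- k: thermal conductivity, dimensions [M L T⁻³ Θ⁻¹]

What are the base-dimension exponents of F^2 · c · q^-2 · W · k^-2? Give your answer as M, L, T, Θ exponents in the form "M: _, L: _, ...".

Collect each base-dimension exponent across the product:
  M: 2·(1) + (0) − 2·(1) + (1) − 2·(1) = -1
  L: 2·(1) + (1) − 2·(0) + (2) − 2·(1) = 3
  T: 2·(-2) + (-1) − 2·(-3) + (-2) − 2·(-3) = 5
  Θ: 2·(0) + (0) − 2·(0) + (0) − 2·(-1) = 2
So the dimensions are [M⁻¹ L³ T⁵ Θ²].

M: -1, L: 3, T: 5, Θ: 2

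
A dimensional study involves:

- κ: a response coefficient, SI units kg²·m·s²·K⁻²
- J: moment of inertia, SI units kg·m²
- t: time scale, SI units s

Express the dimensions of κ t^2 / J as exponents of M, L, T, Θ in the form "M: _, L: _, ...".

M: 1, L: -1, T: 4, Θ: -2

Collect each base-dimension exponent across the product:
  M: (2) − (1) + 2·(0) = 1
  L: (1) − (2) + 2·(0) = -1
  T: (2) − (0) + 2·(1) = 4
  Θ: (-2) − (0) + 2·(0) = -2
So the dimensions are [M L⁻¹ T⁴ Θ⁻²].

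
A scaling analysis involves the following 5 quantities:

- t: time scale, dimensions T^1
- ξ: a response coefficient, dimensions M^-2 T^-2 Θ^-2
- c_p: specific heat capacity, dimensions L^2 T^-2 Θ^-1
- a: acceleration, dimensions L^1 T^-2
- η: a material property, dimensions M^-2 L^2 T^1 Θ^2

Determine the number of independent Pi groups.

There are 5 variables and 4 base dimensions (M, L, T, Θ).
The dimension matrix has rank 4.
Independent dimensionless groups: 5 − 4 = 1.

1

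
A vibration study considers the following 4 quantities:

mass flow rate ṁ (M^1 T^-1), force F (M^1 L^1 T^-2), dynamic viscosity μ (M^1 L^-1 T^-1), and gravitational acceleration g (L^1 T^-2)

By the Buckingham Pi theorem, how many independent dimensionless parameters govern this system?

There are 4 variables and 3 base dimensions (M, L, T).
The dimension matrix has rank 3.
Independent dimensionless groups: 4 − 3 = 1.

1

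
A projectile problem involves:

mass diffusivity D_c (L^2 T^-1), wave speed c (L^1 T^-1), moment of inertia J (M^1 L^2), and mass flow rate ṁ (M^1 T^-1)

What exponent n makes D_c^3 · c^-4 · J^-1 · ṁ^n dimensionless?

Balance the M exponent: (1)·n from ṁ, plus 3·(0) − 4·(0) − (1) = -1 from the rest, must sum to zero.
n − 1 = 0, so n = 1.

1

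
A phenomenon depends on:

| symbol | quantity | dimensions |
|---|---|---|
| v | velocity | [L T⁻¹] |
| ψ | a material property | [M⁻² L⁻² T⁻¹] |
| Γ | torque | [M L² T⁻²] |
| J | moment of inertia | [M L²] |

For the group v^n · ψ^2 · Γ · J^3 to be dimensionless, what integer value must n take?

Balance the L exponent: (1)·n from v, plus 2·(-2) + (2) + 3·(2) = 4 from the rest, must sum to zero.
n + 4 = 0, so n = -4.

-4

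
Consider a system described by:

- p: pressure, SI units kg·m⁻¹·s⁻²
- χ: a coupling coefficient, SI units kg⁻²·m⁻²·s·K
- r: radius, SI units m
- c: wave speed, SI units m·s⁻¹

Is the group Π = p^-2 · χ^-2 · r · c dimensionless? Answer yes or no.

Sum the exponent of each base dimension across the product:
  M: −2·[p]_M − 2·[χ]_M + [r]_M + [c]_M = −2·(1) − 2·(-2) + (0) + (0) = 2
  L: −2·[p]_L − 2·[χ]_L + [r]_L + [c]_L = −2·(-1) − 2·(-2) + (1) + (1) = 8
  T: −2·[p]_T − 2·[χ]_T + [r]_T + [c]_T = −2·(-2) − 2·(1) + (0) + (-1) = 1
  Θ: −2·[p]_Θ − 2·[χ]_Θ + [r]_Θ + [c]_Θ = −2·(0) − 2·(1) + (0) + (0) = -2
Net dimensions [M² L⁸ T Θ⁻²] ≠ [1] — not dimensionless.

no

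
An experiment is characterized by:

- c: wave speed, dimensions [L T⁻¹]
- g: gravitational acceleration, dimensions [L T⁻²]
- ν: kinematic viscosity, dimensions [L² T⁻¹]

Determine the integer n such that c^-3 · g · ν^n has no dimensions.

1

Balance the L exponent: (2)·n from ν, plus −3·(1) + (1) = -2 from the rest, must sum to zero.
2n − 2 = 0, so n = 1.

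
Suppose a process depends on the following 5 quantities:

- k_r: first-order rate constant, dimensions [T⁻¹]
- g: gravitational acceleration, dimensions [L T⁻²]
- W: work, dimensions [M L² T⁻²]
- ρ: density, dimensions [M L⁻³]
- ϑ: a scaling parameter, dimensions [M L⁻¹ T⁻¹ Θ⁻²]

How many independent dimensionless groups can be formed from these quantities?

1

There are 5 variables and 4 base dimensions (M, L, T, Θ).
The dimension matrix has rank 4.
Independent dimensionless groups: 5 − 4 = 1.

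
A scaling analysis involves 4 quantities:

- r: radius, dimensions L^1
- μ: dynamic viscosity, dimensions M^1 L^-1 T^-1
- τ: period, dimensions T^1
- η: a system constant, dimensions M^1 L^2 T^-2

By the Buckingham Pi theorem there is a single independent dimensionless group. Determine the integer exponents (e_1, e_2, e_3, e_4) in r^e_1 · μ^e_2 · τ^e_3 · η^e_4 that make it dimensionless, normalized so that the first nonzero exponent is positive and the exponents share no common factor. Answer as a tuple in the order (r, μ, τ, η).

(3, 1, -1, -1)

M: e_1·(0) + e_2·(1) + e_3·(0) + e_4·(1) = 0
L: e_1·(1) + e_2·(-1) + e_3·(0) + e_4·(2) = 0
T: e_1·(0) + e_2·(-1) + e_3·(1) + e_4·(-2) = 0
Solving this homogeneous linear system for the smallest-integer solution (first nonzero entry positive) gives (3, 1, -1, -1).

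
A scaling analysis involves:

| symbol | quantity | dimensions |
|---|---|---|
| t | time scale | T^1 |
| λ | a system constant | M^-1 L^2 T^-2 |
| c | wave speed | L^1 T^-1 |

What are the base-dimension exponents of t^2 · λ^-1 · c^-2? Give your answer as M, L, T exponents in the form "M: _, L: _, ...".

M: 1, L: -4, T: 6

Collect each base-dimension exponent across the product:
  M: 2·(0) − (-1) − 2·(0) = 1
  L: 2·(0) − (2) − 2·(1) = -4
  T: 2·(1) − (-2) − 2·(-1) = 6
So the dimensions are [M L⁻⁴ T⁶].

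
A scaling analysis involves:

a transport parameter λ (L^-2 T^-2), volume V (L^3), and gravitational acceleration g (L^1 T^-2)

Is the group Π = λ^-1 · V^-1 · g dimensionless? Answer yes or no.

yes

Sum the exponent of each base dimension across the product:
  M: −[λ]_M − [V]_M + [g]_M = −(0) − (0) + (0) = 0
  L: −[λ]_L − [V]_L + [g]_L = −(-2) − (3) + (1) = 0
  T: −[λ]_T − [V]_T + [g]_T = −(-2) − (0) + (-2) = 0
All base exponents vanish — dimensionless.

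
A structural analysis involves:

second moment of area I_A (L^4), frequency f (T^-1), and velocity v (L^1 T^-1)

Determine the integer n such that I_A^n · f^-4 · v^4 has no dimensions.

-1

Balance the L exponent: (4)·n from I_A, plus −4·(0) + 4·(1) = 4 from the rest, must sum to zero.
4n + 4 = 0, so n = -1.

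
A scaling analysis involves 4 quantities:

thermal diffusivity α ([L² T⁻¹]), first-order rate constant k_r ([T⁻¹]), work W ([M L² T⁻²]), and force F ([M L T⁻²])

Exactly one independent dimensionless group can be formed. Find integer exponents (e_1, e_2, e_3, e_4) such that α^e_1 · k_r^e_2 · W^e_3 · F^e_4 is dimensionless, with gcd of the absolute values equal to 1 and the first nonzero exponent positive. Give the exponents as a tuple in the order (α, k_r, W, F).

(1, -1, -2, 2)

M: e_1·(0) + e_2·(0) + e_3·(1) + e_4·(1) = 0
L: e_1·(2) + e_2·(0) + e_3·(2) + e_4·(1) = 0
T: e_1·(-1) + e_2·(-1) + e_3·(-2) + e_4·(-2) = 0
Solving this homogeneous linear system for the smallest-integer solution (first nonzero entry positive) gives (1, -1, -2, 2).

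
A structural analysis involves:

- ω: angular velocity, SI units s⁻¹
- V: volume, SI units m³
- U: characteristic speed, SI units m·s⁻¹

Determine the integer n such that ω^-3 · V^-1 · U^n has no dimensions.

Balance the L exponent: (1)·n from U, plus −3·(0) − (3) = -3 from the rest, must sum to zero.
n − 3 = 0, so n = 3.

3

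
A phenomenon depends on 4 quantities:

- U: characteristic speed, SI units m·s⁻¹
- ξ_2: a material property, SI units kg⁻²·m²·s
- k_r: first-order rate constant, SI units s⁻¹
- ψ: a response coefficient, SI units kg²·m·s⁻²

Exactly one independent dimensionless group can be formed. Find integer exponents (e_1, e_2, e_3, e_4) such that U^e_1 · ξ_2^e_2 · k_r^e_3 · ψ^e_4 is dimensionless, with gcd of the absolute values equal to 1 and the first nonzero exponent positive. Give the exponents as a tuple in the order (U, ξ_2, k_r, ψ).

M: e_1·(0) + e_2·(-2) + e_3·(0) + e_4·(2) = 0
L: e_1·(1) + e_2·(2) + e_3·(0) + e_4·(1) = 0
T: e_1·(-1) + e_2·(1) + e_3·(-1) + e_4·(-2) = 0
Solving this homogeneous linear system for the smallest-integer solution (first nonzero entry positive) gives (3, -1, -2, -1).

(3, -1, -2, -1)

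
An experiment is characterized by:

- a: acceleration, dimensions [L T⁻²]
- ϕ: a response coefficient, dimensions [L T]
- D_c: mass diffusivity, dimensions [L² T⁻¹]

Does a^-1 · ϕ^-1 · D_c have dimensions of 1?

yes

Sum the exponent of each base dimension across the product:
  L: −[a]_L − [ϕ]_L + [D_c]_L = −(1) − (1) + (2) = 0
  T: −[a]_T − [ϕ]_T + [D_c]_T = −(-2) − (1) + (-1) = 0
All base exponents vanish — dimensionless.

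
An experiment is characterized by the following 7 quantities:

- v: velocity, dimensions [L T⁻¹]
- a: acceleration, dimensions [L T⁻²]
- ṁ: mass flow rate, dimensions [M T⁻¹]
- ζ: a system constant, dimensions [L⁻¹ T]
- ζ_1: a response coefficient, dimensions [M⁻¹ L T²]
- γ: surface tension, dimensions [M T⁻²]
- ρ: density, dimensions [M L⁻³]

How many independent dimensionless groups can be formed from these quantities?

There are 7 variables and 3 base dimensions (M, L, T).
The dimension matrix has rank 3.
Independent dimensionless groups: 7 − 3 = 4.

4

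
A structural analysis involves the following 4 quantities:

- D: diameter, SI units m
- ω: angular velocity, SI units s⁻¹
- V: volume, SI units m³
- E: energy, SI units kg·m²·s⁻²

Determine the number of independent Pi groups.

1

There are 4 variables and 3 base dimensions (M, L, T).
The dimension matrix has rank 3.
Independent dimensionless groups: 4 − 3 = 1.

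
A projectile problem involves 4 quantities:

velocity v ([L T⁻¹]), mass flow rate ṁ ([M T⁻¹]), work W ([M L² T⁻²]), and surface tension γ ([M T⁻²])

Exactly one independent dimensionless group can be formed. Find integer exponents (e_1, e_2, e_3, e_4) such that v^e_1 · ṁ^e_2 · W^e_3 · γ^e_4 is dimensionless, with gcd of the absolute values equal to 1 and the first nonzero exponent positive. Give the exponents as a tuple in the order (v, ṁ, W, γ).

M: e_1·(0) + e_2·(1) + e_3·(1) + e_4·(1) = 0
L: e_1·(1) + e_2·(0) + e_3·(2) + e_4·(0) = 0
T: e_1·(-1) + e_2·(-1) + e_3·(-2) + e_4·(-2) = 0
Solving this homogeneous linear system for the smallest-integer solution (first nonzero entry positive) gives (2, 2, -1, -1).

(2, 2, -1, -1)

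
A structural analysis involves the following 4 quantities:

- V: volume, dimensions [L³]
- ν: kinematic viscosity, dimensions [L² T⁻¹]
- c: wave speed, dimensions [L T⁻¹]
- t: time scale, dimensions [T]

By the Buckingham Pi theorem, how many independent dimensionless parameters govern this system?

There are 4 variables and 2 base dimensions (L, T).
The dimension matrix has rank 2.
Independent dimensionless groups: 4 − 2 = 2.

2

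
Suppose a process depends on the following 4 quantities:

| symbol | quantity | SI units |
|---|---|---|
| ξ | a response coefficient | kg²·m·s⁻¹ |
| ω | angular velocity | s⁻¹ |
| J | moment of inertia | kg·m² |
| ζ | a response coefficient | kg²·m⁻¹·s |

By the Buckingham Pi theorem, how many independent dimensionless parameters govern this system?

1

There are 4 variables and 3 base dimensions (M, L, T).
The dimension matrix has rank 3.
Independent dimensionless groups: 4 − 3 = 1.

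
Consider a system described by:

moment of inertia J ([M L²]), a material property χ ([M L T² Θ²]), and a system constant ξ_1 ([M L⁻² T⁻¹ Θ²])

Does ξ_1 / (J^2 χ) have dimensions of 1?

no

Sum the exponent of each base dimension across the product:
  M: −2·[J]_M − [χ]_M + [ξ_1]_M = −2·(1) − (1) + (1) = -2
  L: −2·[J]_L − [χ]_L + [ξ_1]_L = −2·(2) − (1) + (-2) = -7
  T: −2·[J]_T − [χ]_T + [ξ_1]_T = −2·(0) − (2) + (-1) = -3
  Θ: −2·[J]_Θ − [χ]_Θ + [ξ_1]_Θ = −2·(0) − (2) + (2) = 0
Net dimensions [M⁻² L⁻⁷ T⁻³] ≠ [1] — not dimensionless.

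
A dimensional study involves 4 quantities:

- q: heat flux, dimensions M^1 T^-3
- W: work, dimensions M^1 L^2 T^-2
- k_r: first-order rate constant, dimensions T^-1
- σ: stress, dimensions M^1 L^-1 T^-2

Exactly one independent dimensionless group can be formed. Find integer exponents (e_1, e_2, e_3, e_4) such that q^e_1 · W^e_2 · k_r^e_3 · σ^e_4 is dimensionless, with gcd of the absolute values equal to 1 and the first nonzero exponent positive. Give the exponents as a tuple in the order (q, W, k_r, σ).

M: e_1·(1) + e_2·(1) + e_3·(0) + e_4·(1) = 0
L: e_1·(0) + e_2·(2) + e_3·(0) + e_4·(-1) = 0
T: e_1·(-3) + e_2·(-2) + e_3·(-1) + e_4·(-2) = 0
Solving this homogeneous linear system for the smallest-integer solution (first nonzero entry positive) gives (3, -1, -3, -2).

(3, -1, -3, -2)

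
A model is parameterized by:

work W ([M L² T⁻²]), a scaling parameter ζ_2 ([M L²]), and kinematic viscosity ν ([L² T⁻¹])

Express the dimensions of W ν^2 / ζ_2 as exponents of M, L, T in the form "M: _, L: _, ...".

Collect each base-dimension exponent across the product:
  M: (1) − (1) + 2·(0) = 0
  L: (2) − (2) + 2·(2) = 4
  T: (-2) − (0) + 2·(-1) = -4
So the dimensions are [L⁴ T⁻⁴].

M: 0, L: 4, T: -4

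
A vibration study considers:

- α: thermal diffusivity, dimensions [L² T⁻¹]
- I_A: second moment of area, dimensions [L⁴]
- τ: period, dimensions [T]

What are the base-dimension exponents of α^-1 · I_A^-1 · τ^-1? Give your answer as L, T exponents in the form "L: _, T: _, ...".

L: -6, T: 0

Collect each base-dimension exponent across the product:
  L: −(2) − (4) − (0) = -6
  T: −(-1) − (0) − (1) = 0
So the dimensions are [L⁻⁶].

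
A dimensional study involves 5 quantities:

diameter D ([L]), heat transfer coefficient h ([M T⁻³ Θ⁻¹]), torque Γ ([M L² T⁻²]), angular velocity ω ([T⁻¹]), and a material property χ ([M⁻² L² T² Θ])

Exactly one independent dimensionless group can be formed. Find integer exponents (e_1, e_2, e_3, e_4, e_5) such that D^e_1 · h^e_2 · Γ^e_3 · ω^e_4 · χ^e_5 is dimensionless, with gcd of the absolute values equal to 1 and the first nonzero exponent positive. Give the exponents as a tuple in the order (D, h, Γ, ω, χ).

M: e_1·(0) + e_2·(1) + e_3·(1) + e_4·(0) + e_5·(-2) = 0
L: e_1·(1) + e_2·(0) + e_3·(2) + e_4·(0) + e_5·(2) = 0
T: e_1·(0) + e_2·(-3) + e_3·(-2) + e_4·(-1) + e_5·(2) = 0
Θ: e_1·(0) + e_2·(-1) + e_3·(0) + e_4·(0) + e_5·(1) = 0
Solving this homogeneous linear system for the smallest-integer solution (first nonzero entry positive) gives (4, -1, -1, 3, -1).

(4, -1, -1, 3, -1)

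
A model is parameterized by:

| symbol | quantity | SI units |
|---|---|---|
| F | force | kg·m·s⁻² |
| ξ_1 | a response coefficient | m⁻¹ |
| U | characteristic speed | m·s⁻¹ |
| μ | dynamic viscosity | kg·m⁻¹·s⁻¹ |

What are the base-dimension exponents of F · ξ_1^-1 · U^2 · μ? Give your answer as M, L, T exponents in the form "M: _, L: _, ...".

Collect each base-dimension exponent across the product:
  M: (1) − (0) + 2·(0) + (1) = 2
  L: (1) − (-1) + 2·(1) + (-1) = 3
  T: (-2) − (0) + 2·(-1) + (-1) = -5
So the dimensions are [M² L³ T⁻⁵].

M: 2, L: 3, T: -5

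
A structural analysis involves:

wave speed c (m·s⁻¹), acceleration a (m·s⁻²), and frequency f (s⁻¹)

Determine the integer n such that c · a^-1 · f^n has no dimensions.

1

Balance the T exponent: (-1)·n from f, plus (-1) − (-2) = 1 from the rest, must sum to zero.
−n + 1 = 0, so n = 1.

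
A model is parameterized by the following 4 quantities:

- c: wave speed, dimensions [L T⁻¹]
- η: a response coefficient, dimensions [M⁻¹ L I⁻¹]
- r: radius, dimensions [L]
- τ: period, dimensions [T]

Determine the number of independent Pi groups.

1

There are 4 variables and 4 base dimensions (M, L, T, I).
The dimension matrix has rank 3 (less than 4: the dimension vectors are linearly dependent).
Independent dimensionless groups: 4 − 3 = 1.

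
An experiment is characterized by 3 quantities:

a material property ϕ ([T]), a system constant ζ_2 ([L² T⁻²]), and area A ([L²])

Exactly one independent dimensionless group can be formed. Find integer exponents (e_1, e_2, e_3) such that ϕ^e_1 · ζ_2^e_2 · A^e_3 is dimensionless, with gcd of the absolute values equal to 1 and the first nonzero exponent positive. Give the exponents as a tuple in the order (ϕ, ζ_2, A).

(2, 1, -1)

L: e_1·(0) + e_2·(2) + e_3·(2) = 0
T: e_1·(1) + e_2·(-2) + e_3·(0) = 0
Solving this homogeneous linear system for the smallest-integer solution (first nonzero entry positive) gives (2, 1, -1).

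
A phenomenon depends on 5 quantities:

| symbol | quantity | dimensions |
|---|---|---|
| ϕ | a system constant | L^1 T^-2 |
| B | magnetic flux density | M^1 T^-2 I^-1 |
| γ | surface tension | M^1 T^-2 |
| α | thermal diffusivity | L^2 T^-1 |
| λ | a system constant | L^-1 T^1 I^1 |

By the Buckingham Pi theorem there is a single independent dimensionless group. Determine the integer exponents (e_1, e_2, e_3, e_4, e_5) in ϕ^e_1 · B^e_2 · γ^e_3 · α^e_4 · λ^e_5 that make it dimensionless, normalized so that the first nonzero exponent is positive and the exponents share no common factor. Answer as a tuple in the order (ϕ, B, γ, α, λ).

(1, 3, -3, 1, 3)

M: e_1·(0) + e_2·(1) + e_3·(1) + e_4·(0) + e_5·(0) = 0
L: e_1·(1) + e_2·(0) + e_3·(0) + e_4·(2) + e_5·(-1) = 0
T: e_1·(-2) + e_2·(-2) + e_3·(-2) + e_4·(-1) + e_5·(1) = 0
I: e_1·(0) + e_2·(-1) + e_3·(0) + e_4·(0) + e_5·(1) = 0
Solving this homogeneous linear system for the smallest-integer solution (first nonzero entry positive) gives (1, 3, -3, 1, 3).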